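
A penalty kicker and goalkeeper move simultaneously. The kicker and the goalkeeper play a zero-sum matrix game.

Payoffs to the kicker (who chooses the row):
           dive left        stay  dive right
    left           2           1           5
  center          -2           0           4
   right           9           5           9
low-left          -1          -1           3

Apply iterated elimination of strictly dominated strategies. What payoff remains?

Row center is strictly dominated by row left (2>-2, 1>0, 5>4); eliminate center.
Row low-left is strictly dominated by row left (2>-1, 1>-1, 5>3); eliminate low-left.
Row left is strictly dominated by row right (9>2, 5>1, 9>5); eliminate left.
Column dive right is strictly dominated by stay for the goalkeeper (5<9); eliminate dive right.
Column dive left is strictly dominated by stay for the goalkeeper (5<9); eliminate dive left.
Only (right, stay) remains, with payoff 5.

5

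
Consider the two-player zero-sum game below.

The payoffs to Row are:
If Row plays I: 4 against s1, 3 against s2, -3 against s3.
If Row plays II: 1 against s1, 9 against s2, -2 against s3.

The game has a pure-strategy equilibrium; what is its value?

-2

Row minima: -3, -2 → Row's maximin is -2.
Column maxima: 4, 9, -2 → Column's minimax is -2.
They coincide at (II, s3), so the value is -2.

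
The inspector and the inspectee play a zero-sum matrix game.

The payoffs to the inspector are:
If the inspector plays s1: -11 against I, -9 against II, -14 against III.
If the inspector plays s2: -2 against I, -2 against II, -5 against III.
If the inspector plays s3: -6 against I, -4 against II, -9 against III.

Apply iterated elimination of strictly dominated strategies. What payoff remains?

-5

Column II is strictly dominated by III for the inspectee (-14<-9, -5<-2, -9<-4); eliminate II.
Row s3 is strictly dominated by row s2 (-2>-6, -5>-9); eliminate s3.
Row s1 is strictly dominated by row s2 (-2>-11, -5>-14); eliminate s1.
Column I is strictly dominated by III for the inspectee (-5<-2); eliminate I.
Only (s2, III) remains, with payoff -5.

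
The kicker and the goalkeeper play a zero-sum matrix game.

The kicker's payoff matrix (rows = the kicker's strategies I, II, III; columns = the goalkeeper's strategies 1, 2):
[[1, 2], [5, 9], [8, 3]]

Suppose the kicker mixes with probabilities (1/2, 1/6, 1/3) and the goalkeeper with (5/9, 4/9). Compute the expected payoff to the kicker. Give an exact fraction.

Against (5/9, 4/9), each row's expected payoff is I: 13/9; II: 61/9; III: 52/9.
Taking the (1/2, 1/6, 1/3)-weighted average: (1/2)·(13/9) + (1/6)·(61/9) + (1/3)·(52/9) = 34/9.

34/9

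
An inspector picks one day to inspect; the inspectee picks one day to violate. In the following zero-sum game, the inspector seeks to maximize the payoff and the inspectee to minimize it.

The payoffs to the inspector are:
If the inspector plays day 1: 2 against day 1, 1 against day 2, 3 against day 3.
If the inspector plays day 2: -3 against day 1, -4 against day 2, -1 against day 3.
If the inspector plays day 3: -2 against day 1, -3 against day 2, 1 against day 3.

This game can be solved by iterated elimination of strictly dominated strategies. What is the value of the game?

Column day 3 is strictly dominated by day 1 for the inspectee (2<3, -3<-1, -2<1); eliminate day 3.
Row day 2 is strictly dominated by row day 1 (2>-3, 1>-4); eliminate day 2.
Column day 1 is strictly dominated by day 2 for the inspectee (1<2, -3<-2); eliminate day 1.
Row day 3 is strictly dominated by row day 1 (1>-3); eliminate day 3.
Only (day 1, day 2) remains, with payoff 1.

1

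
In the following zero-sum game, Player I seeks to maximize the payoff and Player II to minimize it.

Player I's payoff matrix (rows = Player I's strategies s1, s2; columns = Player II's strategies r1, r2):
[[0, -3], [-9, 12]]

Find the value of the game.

Row minima are -3 and -9, so Player I's maximin is -3; column maxima are 0 and 12, so Player II's minimax is 0. These differ, so the equilibrium is in mixed strategies.
Let Player I play s1 with probability p. Player II is indifferent when −9(1−p) = −3p + 12(1−p), giving p = 7/8.
Let Player II play r1 with probability q. Player I is indifferent when −3(1−q) = −9q + 12(1−q), giving q = 5/8.
The value is 0·(5/8) + (-3)·(3/8) = -9/8.

-9/8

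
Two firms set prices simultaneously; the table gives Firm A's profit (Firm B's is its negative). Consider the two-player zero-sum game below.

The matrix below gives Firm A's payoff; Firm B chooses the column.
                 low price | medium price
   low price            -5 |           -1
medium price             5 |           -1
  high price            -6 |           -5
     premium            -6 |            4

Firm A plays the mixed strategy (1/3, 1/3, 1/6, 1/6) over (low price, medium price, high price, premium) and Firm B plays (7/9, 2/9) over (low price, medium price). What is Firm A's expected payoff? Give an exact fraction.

-47/27

Against (7/9, 2/9), each row's expected payoff is low price: -37/9; medium price: 11/3; high price: -52/9; premium: -34/9.
Taking the (1/3, 1/3, 1/6, 1/6)-weighted average: (1/3)·(-37/9) + (1/3)·(11/3) + (1/6)·(-52/9) + (1/6)·(-34/9) = -47/27.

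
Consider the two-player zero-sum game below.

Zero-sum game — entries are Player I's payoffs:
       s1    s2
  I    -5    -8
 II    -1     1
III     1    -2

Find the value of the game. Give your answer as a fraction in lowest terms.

-1/5

Row I is strictly dominated by row III, so Player I never plays it.
The remaining 2×2 game on (II, III) × (s1, s2) has no saddle point. Let Player I play II with probability p; indifference gives −p + (1−p) = p − 2(1−p), so p = 3/5.
Similarly Player II's optimal q on s1 is 3/5, and the value is -1·(3/5) + (1)·(2/5) = -1/5.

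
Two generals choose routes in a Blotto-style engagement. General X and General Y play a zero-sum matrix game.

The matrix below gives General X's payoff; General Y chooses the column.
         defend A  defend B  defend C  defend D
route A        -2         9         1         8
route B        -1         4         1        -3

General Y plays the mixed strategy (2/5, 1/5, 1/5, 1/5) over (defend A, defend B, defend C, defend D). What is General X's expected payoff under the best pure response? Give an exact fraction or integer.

14/5

route A: (-2)·(2/5) + (9)·(1/5) + (1)·(1/5) + (8)·(1/5) = 14/5.
route B: (-1)·(2/5) + (4)·(1/5) + (1)·(1/5) + (-3)·(1/5) = 0.
The best pure response is route A with expected payoff 14/5.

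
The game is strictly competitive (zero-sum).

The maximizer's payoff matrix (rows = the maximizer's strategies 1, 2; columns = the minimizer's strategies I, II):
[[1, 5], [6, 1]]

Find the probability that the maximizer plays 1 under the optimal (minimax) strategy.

5/9

Row minima are 1 and 1, so the maximizer's maximin is 1; column maxima are 6 and 5, so the minimizer's minimax is 5. These differ, so the equilibrium is in mixed strategies.
Let the maximizer play 1 with probability p. The minimizer is indifferent when p + 6(1−p) = 5p + (1−p), giving p = 5/9.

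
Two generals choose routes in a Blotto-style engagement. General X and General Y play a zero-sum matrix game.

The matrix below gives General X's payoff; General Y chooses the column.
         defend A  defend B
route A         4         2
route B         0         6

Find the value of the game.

3

Row minima are 2 and 0, so General X's maximin is 2; column maxima are 4 and 6, so General Y's minimax is 4. These differ, so the equilibrium is in mixed strategies.
Let General X play route A with probability p. General Y is indifferent when 4p = 2p + 6(1−p), giving p = 3/4.
Let General Y play defend A with probability q. General X is indifferent when 4q + 2(1−q) = 6(1−q), giving q = 1/2.
The value is 4·(1/2) + (2)·(1/2) = 3.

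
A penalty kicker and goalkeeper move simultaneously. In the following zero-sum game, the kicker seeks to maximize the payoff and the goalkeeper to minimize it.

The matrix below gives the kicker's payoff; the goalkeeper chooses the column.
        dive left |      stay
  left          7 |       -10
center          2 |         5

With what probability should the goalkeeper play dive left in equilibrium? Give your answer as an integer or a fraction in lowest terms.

Row minima are -10 and 2, so the kicker's maximin is 2; column maxima are 7 and 5, so the goalkeeper's minimax is 5. These differ, so the equilibrium is in mixed strategies.
Let the goalkeeper play dive left with probability q. The kicker is indifferent when 7q − 10(1−q) = 2q + 5(1−q), giving q = 3/4.

3/4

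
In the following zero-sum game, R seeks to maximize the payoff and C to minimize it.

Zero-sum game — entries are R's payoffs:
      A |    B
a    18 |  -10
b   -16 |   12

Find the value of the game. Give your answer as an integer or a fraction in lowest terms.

1

Row minima are -10 and -16, so R's maximin is -10; column maxima are 18 and 12, so C's minimax is 12. These differ, so the equilibrium is in mixed strategies.
Let R play a with probability p. C is indifferent when 18p − 16(1−p) = −10p + 12(1−p), giving p = 1/2.
Let C play A with probability q. R is indifferent when 18q − 10(1−q) = −16q + 12(1−q), giving q = 11/28.
The value is 18·(11/28) + (-10)·(17/28) = 1.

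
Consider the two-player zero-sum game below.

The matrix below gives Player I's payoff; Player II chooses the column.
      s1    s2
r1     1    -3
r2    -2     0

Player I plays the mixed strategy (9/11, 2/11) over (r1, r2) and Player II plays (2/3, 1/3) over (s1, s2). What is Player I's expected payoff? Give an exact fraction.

-17/33

Against (2/3, 1/3), each row's expected payoff is r1: -1/3; r2: -4/3.
Taking the (9/11, 2/11)-weighted average: (9/11)·(-1/3) + (2/11)·(-4/3) = -17/33.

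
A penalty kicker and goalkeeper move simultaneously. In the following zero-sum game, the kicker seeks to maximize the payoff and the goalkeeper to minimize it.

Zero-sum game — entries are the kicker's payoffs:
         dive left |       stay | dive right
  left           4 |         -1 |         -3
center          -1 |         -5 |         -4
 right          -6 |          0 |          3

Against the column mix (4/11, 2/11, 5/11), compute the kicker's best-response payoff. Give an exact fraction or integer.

-1/11

left: (4)·(4/11) + (-1)·(2/11) + (-3)·(5/11) = -1/11.
center: (-1)·(4/11) + (-5)·(2/11) + (-4)·(5/11) = -34/11.
right: (-6)·(4/11) + (0)·(2/11) + (3)·(5/11) = -9/11.
The best pure response is left with expected payoff -1/11.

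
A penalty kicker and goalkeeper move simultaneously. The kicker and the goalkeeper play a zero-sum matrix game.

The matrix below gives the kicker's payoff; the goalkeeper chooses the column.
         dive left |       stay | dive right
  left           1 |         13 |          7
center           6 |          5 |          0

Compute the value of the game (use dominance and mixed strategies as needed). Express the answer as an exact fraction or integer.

Column stay is strictly dominated by dive right for the goalkeeper (it gives the kicker more in every row).
The remaining 2×2 game on (left, center) × (dive left, dive right) has no saddle point. Let the kicker play left with probability p; indifference gives p + 6(1−p) = 7p, so p = 1/2.
Similarly the goalkeeper's optimal q on dive left is 7/12, and the value is 1·(7/12) + (7)·(5/12) = 7/2.

7/2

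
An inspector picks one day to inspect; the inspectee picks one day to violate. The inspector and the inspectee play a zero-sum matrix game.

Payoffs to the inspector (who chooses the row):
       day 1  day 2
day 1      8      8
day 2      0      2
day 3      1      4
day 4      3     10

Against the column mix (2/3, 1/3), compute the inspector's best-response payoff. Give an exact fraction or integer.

8

day 1: (8)·(2/3) + (8)·(1/3) = 8.
day 2: (0)·(2/3) + (2)·(1/3) = 2/3.
day 3: (1)·(2/3) + (4)·(1/3) = 2.
day 4: (3)·(2/3) + (10)·(1/3) = 16/3.
The best pure response is day 1 with expected payoff 8.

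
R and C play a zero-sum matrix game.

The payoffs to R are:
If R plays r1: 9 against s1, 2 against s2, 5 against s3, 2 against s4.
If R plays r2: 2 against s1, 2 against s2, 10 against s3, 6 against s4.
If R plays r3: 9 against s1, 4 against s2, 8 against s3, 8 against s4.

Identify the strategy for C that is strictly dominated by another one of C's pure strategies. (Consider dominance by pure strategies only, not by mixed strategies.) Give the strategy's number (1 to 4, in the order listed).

3

C prefers columns that give R less. Compare s3 with s2: 2 < 5, 2 < 10, 4 < 8.
So s2 strictly dominates s3 for C; s3 is strictly dominated.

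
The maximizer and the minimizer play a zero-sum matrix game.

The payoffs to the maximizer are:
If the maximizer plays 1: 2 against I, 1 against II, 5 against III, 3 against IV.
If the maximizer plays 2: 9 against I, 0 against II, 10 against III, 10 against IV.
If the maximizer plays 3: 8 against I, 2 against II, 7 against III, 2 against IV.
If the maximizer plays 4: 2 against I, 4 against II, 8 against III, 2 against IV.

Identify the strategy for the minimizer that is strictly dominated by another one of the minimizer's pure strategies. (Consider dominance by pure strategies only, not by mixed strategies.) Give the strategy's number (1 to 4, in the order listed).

3

The minimizer prefers columns that give the maximizer less. Compare III with II: 1 < 5, 0 < 10, 2 < 7, 4 < 8.
So II strictly dominates III for the minimizer; III is strictly dominated.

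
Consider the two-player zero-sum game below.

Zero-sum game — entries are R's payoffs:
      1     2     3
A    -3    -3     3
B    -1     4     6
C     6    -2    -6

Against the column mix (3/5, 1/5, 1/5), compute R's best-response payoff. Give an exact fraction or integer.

A: (-3)·(3/5) + (-3)·(1/5) + (3)·(1/5) = -9/5.
B: (-1)·(3/5) + (4)·(1/5) + (6)·(1/5) = 7/5.
C: (6)·(3/5) + (-2)·(1/5) + (-6)·(1/5) = 2.
The best pure response is C with expected payoff 2.

2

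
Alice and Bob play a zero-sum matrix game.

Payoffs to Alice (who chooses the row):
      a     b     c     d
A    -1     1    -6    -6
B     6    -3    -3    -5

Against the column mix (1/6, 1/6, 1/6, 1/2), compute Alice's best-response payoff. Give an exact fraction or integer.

A: (-1)·(1/6) + (1)·(1/6) + (-6)·(1/6) + (-6)·(1/2) = -4.
B: (6)·(1/6) + (-3)·(1/6) + (-3)·(1/6) + (-5)·(1/2) = -5/2.
The best pure response is B with expected payoff -5/2.

-5/2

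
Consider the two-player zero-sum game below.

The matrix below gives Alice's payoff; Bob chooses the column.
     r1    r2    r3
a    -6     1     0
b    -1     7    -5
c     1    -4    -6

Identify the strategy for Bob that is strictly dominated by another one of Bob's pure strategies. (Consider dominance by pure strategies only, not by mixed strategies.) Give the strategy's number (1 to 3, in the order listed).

Bob prefers columns that give Alice less. Compare r2 with r3: 0 < 1, -5 < 7, -6 < -4.
So r3 strictly dominates r2 for Bob; r2 is strictly dominated.

2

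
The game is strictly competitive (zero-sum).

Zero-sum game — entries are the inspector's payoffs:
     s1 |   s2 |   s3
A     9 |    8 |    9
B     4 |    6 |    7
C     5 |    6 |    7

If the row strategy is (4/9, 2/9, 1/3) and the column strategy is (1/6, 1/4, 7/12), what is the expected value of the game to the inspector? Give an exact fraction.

89/12

Against (1/6, 1/4, 7/12), each row's expected payoff is A: 35/4; B: 25/4; C: 77/12.
Taking the (4/9, 2/9, 1/3)-weighted average: (4/9)·(35/4) + (2/9)·(25/4) + (1/3)·(77/12) = 89/12.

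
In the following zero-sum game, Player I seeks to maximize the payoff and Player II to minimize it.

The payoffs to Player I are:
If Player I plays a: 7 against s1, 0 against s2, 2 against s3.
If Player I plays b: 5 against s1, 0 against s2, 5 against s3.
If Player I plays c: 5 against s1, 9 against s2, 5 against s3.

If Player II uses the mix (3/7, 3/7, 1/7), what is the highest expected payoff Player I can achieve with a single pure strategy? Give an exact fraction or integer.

47/7

a: (7)·(3/7) + (0)·(3/7) + (2)·(1/7) = 23/7.
b: (5)·(3/7) + (0)·(3/7) + (5)·(1/7) = 20/7.
c: (5)·(3/7) + (9)·(3/7) + (5)·(1/7) = 47/7.
The best pure response is c with expected payoff 47/7.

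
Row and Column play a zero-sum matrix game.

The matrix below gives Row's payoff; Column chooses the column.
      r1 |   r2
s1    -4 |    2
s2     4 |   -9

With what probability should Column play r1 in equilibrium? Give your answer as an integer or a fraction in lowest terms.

11/19

Row minima are -4 and -9, so Row's maximin is -4; column maxima are 4 and 2, so Column's minimax is 2. These differ, so the equilibrium is in mixed strategies.
Let Column play r1 with probability q. Row is indifferent when −4q + 2(1−q) = 4q − 9(1−q), giving q = 11/19.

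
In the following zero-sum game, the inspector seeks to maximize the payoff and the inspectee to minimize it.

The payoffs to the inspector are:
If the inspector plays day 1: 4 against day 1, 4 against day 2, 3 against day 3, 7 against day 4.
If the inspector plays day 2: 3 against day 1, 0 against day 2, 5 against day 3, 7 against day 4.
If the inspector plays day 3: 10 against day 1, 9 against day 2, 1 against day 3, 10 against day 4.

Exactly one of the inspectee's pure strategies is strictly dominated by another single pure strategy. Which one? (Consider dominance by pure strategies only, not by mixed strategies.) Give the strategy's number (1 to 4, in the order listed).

4

The inspectee prefers columns that give the inspector less. Compare day 4 with day 2: 4 < 7, 0 < 7, 9 < 10.
So day 2 strictly dominates day 4 for the inspectee; day 4 is strictly dominated.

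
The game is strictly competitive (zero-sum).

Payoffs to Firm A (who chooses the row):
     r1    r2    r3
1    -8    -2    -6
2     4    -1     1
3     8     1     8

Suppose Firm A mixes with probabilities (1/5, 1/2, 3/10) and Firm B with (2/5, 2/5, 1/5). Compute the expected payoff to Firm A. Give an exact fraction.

61/50

Against (2/5, 2/5, 1/5), each row's expected payoff is 1: -26/5; 2: 7/5; 3: 26/5.
Taking the (1/5, 1/2, 3/10)-weighted average: (1/5)·(-26/5) + (1/2)·(7/5) + (3/10)·(26/5) = 61/50.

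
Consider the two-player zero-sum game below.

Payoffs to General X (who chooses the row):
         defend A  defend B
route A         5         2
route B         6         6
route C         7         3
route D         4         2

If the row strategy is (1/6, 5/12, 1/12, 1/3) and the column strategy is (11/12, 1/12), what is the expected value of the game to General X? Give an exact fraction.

41/8

Against (11/12, 1/12), each row's expected payoff is route A: 19/4; route B: 6; route C: 20/3; route D: 23/6.
Taking the (1/6, 5/12, 1/12, 1/3)-weighted average: (1/6)·(19/4) + (5/12)·(6) + (1/12)·(20/3) + (1/3)·(23/6) = 41/8.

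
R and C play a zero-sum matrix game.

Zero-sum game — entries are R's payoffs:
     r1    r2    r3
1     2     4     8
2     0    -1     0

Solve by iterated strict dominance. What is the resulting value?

2

Row 2 is strictly dominated by row 1 (2>0, 4>-1, 8>0); eliminate 2.
Column r3 is strictly dominated by r1 for C (2<8); eliminate r3.
Column r2 is strictly dominated by r1 for C (2<4); eliminate r2.
Only (1, r1) remains, with payoff 2.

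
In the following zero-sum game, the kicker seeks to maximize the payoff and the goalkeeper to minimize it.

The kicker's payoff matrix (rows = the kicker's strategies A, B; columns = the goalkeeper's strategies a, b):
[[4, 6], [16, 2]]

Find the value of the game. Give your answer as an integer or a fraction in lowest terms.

Row minima are 4 and 2, so the kicker's maximin is 4; column maxima are 16 and 6, so the goalkeeper's minimax is 6. These differ, so the equilibrium is in mixed strategies.
Let the kicker play A with probability p. The goalkeeper is indifferent when 4p + 16(1−p) = 6p + 2(1−p), giving p = 7/8.
Let the goalkeeper play a with probability q. The kicker is indifferent when 4q + 6(1−q) = 16q + 2(1−q), giving q = 1/4.
The value is 4·(1/4) + (6)·(3/4) = 11/2.

11/2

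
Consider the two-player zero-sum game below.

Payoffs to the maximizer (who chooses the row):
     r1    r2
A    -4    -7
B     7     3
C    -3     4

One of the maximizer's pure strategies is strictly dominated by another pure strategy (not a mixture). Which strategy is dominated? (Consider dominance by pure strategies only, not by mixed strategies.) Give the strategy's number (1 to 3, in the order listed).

Compare A with B: 7 > -4, 3 > -7.
So B strictly dominates A for the maximizer; A is strictly dominated.

1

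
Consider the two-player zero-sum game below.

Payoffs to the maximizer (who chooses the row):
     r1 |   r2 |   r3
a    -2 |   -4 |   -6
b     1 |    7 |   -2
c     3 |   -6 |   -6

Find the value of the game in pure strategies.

-2

Row minima: -6, -2, -6 → the maximizer's maximin is -2.
Column maxima: 3, 7, -2 → the minimizer's minimax is -2.
They coincide at (b, r3), so the value is -2.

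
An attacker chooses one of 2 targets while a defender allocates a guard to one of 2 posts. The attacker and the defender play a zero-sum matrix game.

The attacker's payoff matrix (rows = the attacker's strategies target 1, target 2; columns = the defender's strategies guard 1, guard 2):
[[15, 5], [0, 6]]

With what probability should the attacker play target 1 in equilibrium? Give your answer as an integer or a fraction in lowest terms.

Row minima are 5 and 0, so the attacker's maximin is 5; column maxima are 15 and 6, so the defender's minimax is 6. These differ, so the equilibrium is in mixed strategies.
Let the attacker play target 1 with probability p. The defender is indifferent when 15p = 5p + 6(1−p), giving p = 3/8.

3/8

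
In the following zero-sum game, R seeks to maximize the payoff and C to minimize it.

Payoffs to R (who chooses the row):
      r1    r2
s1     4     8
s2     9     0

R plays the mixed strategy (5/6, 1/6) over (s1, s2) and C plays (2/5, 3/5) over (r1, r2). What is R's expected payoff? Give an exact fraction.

89/15

Against (2/5, 3/5), each row's expected payoff is s1: 32/5; s2: 18/5.
Taking the (5/6, 1/6)-weighted average: (5/6)·(32/5) + (1/6)·(18/5) = 89/15.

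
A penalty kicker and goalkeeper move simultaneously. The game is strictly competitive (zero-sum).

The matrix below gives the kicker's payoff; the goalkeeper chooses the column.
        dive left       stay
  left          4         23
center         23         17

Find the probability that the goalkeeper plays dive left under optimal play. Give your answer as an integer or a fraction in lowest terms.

6/25

Row minima are 4 and 17, so the kicker's maximin is 17; column maxima are 23 and 23, so the goalkeeper's minimax is 23. These differ, so the equilibrium is in mixed strategies.
Let the goalkeeper play dive left with probability q. The kicker is indifferent when 4q + 23(1−q) = 23q + 17(1−q), giving q = 6/25.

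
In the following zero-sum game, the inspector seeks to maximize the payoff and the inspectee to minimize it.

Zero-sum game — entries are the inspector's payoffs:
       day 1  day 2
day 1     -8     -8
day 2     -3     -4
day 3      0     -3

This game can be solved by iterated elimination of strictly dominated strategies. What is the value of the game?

-3

Row day 1 is strictly dominated by row day 2 (-3>-8, -4>-8); eliminate day 1.
Column day 1 is strictly dominated by day 2 for the inspectee (-4<-3, -3<0); eliminate day 1.
Row day 2 is strictly dominated by row day 3 (-3>-4); eliminate day 2.
Only (day 3, day 2) remains, with payoff -3.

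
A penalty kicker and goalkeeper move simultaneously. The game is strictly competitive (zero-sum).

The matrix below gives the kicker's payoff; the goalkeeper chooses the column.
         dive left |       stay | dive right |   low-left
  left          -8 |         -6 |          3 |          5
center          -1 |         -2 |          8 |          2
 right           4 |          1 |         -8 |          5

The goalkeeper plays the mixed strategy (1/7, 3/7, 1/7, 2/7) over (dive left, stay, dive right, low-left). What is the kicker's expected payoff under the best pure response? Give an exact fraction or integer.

9/7

left: (-8)·(1/7) + (-6)·(3/7) + (3)·(1/7) + (5)·(2/7) = -13/7.
center: (-1)·(1/7) + (-2)·(3/7) + (8)·(1/7) + (2)·(2/7) = 5/7.
right: (4)·(1/7) + (1)·(3/7) + (-8)·(1/7) + (5)·(2/7) = 9/7.
The best pure response is right with expected payoff 9/7.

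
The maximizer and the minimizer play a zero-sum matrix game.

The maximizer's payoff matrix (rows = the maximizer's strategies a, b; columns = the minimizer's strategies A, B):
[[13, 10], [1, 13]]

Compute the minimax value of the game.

53/5

Row minima are 10 and 1, so the maximizer's maximin is 10; column maxima are 13 and 13, so the minimizer's minimax is 13. These differ, so the equilibrium is in mixed strategies.
Let the maximizer play a with probability p. The minimizer is indifferent when 13p + (1−p) = 10p + 13(1−p), giving p = 4/5.
Let the minimizer play A with probability q. The maximizer is indifferent when 13q + 10(1−q) = q + 13(1−q), giving q = 1/5.
The value is 13·(1/5) + (10)·(4/5) = 53/5.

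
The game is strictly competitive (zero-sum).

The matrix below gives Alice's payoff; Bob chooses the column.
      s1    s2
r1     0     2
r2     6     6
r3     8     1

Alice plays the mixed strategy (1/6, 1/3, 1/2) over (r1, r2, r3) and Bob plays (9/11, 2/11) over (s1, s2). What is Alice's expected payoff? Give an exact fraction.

Against (9/11, 2/11), each row's expected payoff is r1: 4/11; r2: 6; r3: 74/11.
Taking the (1/6, 1/3, 1/2)-weighted average: (1/6)·(4/11) + (1/3)·(6) + (1/2)·(74/11) = 179/33.

179/33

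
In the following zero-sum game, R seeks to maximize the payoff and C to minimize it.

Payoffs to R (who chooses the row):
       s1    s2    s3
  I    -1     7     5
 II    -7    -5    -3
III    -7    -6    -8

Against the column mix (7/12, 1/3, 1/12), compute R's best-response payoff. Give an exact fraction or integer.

13/6

I: (-1)·(7/12) + (7)·(1/3) + (5)·(1/12) = 13/6.
II: (-7)·(7/12) + (-5)·(1/3) + (-3)·(1/12) = -6.
III: (-7)·(7/12) + (-6)·(1/3) + (-8)·(1/12) = -27/4.
The best pure response is I with expected payoff 13/6.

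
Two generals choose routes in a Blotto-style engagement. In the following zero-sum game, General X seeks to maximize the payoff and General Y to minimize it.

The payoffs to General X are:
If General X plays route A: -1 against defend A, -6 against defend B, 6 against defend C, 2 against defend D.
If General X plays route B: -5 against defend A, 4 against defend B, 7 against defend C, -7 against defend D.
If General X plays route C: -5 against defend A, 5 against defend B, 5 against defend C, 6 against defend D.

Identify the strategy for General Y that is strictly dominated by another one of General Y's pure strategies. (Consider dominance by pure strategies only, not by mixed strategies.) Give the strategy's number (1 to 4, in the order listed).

3

General Y prefers columns that give General X less. Compare defend C with defend A: -1 < 6, -5 < 7, -5 < 5.
So defend A strictly dominates defend C for General Y; defend C is strictly dominated.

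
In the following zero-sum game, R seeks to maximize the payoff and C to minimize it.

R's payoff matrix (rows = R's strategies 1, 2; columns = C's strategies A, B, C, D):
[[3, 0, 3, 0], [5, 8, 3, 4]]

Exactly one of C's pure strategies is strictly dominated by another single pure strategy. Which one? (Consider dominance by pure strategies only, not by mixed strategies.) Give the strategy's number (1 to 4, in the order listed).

C prefers columns that give R less. Compare A with D: 0 < 3, 4 < 5.
So D strictly dominates A for C; A is strictly dominated.

1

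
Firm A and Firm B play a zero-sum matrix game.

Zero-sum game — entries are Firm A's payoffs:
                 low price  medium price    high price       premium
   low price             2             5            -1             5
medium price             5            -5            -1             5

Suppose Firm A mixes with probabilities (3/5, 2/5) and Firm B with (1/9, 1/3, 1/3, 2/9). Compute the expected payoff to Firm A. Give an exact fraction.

22/15

Against (1/9, 1/3, 1/3, 2/9), each row's expected payoff is low price: 8/3; medium price: -1/3.
Taking the (3/5, 2/5)-weighted average: (3/5)·(8/3) + (2/5)·(-1/3) = 22/15.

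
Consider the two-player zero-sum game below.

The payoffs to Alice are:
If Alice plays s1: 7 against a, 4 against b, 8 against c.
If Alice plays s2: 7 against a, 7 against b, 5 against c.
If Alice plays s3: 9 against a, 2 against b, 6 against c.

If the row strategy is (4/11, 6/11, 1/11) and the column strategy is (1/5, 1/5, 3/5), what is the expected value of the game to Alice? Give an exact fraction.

343/55

Against (1/5, 1/5, 3/5), each row's expected payoff is s1: 7; s2: 29/5; s3: 29/5.
Taking the (4/11, 6/11, 1/11)-weighted average: (4/11)·(7) + (6/11)·(29/5) + (1/11)·(29/5) = 343/55.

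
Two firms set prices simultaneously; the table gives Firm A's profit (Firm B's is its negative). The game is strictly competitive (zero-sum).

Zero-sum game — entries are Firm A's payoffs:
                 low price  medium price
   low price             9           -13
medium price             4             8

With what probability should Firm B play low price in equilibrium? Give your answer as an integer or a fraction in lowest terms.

21/26

Row minima are -13 and 4, so Firm A's maximin is 4; column maxima are 9 and 8, so Firm B's minimax is 8. These differ, so the equilibrium is in mixed strategies.
Let Firm B play low price with probability q. Firm A is indifferent when 9q − 13(1−q) = 4q + 8(1−q), giving q = 21/26.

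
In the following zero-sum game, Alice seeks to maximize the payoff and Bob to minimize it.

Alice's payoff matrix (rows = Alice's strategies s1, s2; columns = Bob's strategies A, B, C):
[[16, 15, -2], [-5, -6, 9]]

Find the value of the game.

Column A is strictly dominated by B for Bob (it gives Alice more in every row).
The remaining 2×2 game on (s1, s2) × (B, C) has no saddle point. Let Alice play s1 with probability p; indifference gives 15p − 6(1−p) = −2p + 9(1−p), so p = 15/32.
Similarly Bob's optimal q on B is 11/32, and the value is 15·(11/32) + (-2)·(21/32) = 123/32.

123/32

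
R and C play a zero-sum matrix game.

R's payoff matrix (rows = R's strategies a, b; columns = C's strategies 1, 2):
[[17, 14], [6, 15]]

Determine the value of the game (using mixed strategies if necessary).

57/4

Row minima are 14 and 6, so R's maximin is 14; column maxima are 17 and 15, so C's minimax is 15. These differ, so the equilibrium is in mixed strategies.
Let R play a with probability p. C is indifferent when 17p + 6(1−p) = 14p + 15(1−p), giving p = 3/4.
Let C play 1 with probability q. R is indifferent when 17q + 14(1−q) = 6q + 15(1−q), giving q = 1/12.
The value is 17·(1/12) + (14)·(11/12) = 57/4.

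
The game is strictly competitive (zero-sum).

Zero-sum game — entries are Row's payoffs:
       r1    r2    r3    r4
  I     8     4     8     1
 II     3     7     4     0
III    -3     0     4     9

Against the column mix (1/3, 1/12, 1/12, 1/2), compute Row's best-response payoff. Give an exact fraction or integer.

I: (8)·(1/3) + (4)·(1/12) + (8)·(1/12) + (1)·(1/2) = 25/6.
II: (3)·(1/3) + (7)·(1/12) + (4)·(1/12) + (0)·(1/2) = 23/12.
III: (-3)·(1/3) + (0)·(1/12) + (4)·(1/12) + (9)·(1/2) = 23/6.
The best pure response is I with expected payoff 25/6.

25/6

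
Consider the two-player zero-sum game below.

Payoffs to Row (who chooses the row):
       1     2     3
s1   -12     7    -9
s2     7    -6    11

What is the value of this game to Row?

-23/32

Column 3 is strictly dominated by 1 for Column (it gives Row more in every row).
The remaining 2×2 game on (s1, s2) × (1, 2) has no saddle point. Let Row play s1 with probability p; indifference gives −12p + 7(1−p) = 7p − 6(1−p), so p = 13/32.
Similarly Column's optimal q on 1 is 13/32, and the value is -12·(13/32) + (7)·(19/32) = -23/32.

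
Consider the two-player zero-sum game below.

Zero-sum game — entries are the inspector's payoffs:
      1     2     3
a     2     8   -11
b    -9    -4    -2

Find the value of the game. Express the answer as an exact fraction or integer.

Column 2 is strictly dominated by 1 for the inspectee (it gives the inspector more in every row).
The remaining 2×2 game on (a, b) × (1, 3) has no saddle point. Let the inspector play a with probability p; indifference gives 2p − 9(1−p) = −11p − 2(1−p), so p = 7/20.
Similarly the inspectee's optimal q on 1 is 9/20, and the value is 2·(9/20) + (-11)·(11/20) = -103/20.

-103/20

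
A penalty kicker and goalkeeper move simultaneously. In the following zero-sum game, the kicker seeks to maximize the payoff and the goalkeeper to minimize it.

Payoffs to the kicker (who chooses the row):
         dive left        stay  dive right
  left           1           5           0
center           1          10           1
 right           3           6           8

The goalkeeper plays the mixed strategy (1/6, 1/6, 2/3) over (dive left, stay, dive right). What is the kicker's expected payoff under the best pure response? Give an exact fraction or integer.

41/6

left: (1)·(1/6) + (5)·(1/6) + (0)·(2/3) = 1.
center: (1)·(1/6) + (10)·(1/6) + (1)·(2/3) = 5/2.
right: (3)·(1/6) + (6)·(1/6) + (8)·(2/3) = 41/6.
The best pure response is right with expected payoff 41/6.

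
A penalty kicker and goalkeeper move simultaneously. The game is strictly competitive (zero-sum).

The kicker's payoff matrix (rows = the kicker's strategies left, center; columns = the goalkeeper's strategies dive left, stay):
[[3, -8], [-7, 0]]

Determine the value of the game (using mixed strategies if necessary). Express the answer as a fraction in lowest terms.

-28/9

Row minima are -8 and -7, so the kicker's maximin is -7; column maxima are 3 and 0, so the goalkeeper's minimax is 0. These differ, so the equilibrium is in mixed strategies.
Let the kicker play left with probability p. The goalkeeper is indifferent when 3p − 7(1−p) = −8p, giving p = 7/18.
Let the goalkeeper play dive left with probability q. The kicker is indifferent when 3q − 8(1−q) = −7q, giving q = 4/9.
The value is 3·(4/9) + (-8)·(5/9) = -28/9.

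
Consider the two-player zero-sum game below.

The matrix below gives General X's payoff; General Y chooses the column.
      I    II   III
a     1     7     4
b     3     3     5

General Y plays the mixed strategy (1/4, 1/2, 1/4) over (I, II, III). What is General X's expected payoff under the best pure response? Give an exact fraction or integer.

a: (1)·(1/4) + (7)·(1/2) + (4)·(1/4) = 19/4.
b: (3)·(1/4) + (3)·(1/2) + (5)·(1/4) = 7/2.
The best pure response is a with expected payoff 19/4.

19/4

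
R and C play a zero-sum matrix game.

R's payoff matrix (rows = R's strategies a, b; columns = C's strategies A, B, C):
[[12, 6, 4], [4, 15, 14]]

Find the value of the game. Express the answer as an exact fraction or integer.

Column B is strictly dominated by C for C (it gives R more in every row).
The remaining 2×2 game on (a, b) × (A, C) has no saddle point. Let R play a with probability p; indifference gives 12p + 4(1−p) = 4p + 14(1−p), so p = 5/9.
Similarly C's optimal q on A is 5/9, and the value is 12·(5/9) + (4)·(4/9) = 76/9.

76/9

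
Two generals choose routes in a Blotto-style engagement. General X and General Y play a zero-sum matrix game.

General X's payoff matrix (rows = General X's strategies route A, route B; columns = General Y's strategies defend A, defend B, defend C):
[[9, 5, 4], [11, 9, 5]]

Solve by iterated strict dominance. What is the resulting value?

Column defend A is strictly dominated by defend B for General Y (5<9, 9<11); eliminate defend A.
Row route A is strictly dominated by row route B (9>5, 5>4); eliminate route A.
Column defend B is strictly dominated by defend C for General Y (5<9); eliminate defend B.
Only (route B, defend C) remains, with payoff 5.

5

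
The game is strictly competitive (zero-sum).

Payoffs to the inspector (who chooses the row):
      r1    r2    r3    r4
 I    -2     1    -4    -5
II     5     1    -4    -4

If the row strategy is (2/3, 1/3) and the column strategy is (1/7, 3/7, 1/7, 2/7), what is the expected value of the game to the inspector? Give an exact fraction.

Against (1/7, 3/7, 1/7, 2/7), each row's expected payoff is I: -13/7; II: -4/7.
Taking the (2/3, 1/3)-weighted average: (2/3)·(-13/7) + (1/3)·(-4/7) = -10/7.

-10/7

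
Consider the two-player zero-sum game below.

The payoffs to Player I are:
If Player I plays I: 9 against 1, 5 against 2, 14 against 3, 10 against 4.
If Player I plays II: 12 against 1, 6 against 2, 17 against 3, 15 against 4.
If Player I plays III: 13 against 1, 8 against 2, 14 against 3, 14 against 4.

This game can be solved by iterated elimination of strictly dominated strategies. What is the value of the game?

Column 3 is strictly dominated by 1 for Player II (9<14, 12<17, 13<14); eliminate 3.
Row I is strictly dominated by row II (12>9, 6>5, 15>10); eliminate I.
Column 1 is strictly dominated by 2 for Player II (6<12, 8<13); eliminate 1.
Column 4 is strictly dominated by 2 for Player II (6<15, 8<14); eliminate 4.
Row II is strictly dominated by row III (8>6); eliminate II.
Only (III, 2) remains, with payoff 8.

8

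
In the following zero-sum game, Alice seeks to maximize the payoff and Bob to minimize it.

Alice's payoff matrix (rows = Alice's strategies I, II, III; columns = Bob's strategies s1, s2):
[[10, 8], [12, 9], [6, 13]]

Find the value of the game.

Row I is strictly dominated by row II, so Alice never plays it.
The remaining 2×2 game on (II, III) × (s1, s2) has no saddle point. Let Alice play II with probability p; indifference gives 12p + 6(1−p) = 9p + 13(1−p), so p = 7/10.
Similarly Bob's optimal q on s1 is 2/5, and the value is 12·(2/5) + (9)·(3/5) = 51/5.

51/5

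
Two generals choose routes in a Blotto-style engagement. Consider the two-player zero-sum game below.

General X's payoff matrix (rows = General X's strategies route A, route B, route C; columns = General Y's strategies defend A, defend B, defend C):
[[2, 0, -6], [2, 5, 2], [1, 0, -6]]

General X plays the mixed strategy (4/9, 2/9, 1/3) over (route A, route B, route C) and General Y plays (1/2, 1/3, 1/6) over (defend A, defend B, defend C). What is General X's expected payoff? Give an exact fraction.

1/2

Against (1/2, 1/3, 1/6), each row's expected payoff is route A: 0; route B: 3; route C: -1/2.
Taking the (4/9, 2/9, 1/3)-weighted average: (4/9)·(0) + (2/9)·(3) + (1/3)·(-1/2) = 1/2.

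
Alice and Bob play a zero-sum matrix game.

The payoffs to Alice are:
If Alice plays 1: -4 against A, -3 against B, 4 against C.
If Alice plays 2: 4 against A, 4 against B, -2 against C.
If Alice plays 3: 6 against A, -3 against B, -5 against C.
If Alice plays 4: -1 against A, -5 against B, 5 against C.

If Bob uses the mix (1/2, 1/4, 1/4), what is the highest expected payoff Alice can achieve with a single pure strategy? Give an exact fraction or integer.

1: (-4)·(1/2) + (-3)·(1/4) + (4)·(1/4) = -7/4.
2: (4)·(1/2) + (4)·(1/4) + (-2)·(1/4) = 5/2.
3: (6)·(1/2) + (-3)·(1/4) + (-5)·(1/4) = 1.
4: (-1)·(1/2) + (-5)·(1/4) + (5)·(1/4) = -1/2.
The best pure response is 2 with expected payoff 5/2.

5/2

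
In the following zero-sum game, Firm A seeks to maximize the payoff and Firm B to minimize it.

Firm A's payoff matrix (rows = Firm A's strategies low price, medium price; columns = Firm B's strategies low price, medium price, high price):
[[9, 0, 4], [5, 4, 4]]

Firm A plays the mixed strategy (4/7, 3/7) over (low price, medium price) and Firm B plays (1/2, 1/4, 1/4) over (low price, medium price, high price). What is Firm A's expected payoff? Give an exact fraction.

Against (1/2, 1/4, 1/4), each row's expected payoff is low price: 11/2; medium price: 9/2.
Taking the (4/7, 3/7)-weighted average: (4/7)·(11/2) + (3/7)·(9/2) = 71/14.

71/14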